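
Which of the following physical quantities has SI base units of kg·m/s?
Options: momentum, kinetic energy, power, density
Checking the SI base units of each option:
  momentum (p = mv): kg·m/s  ✓ matches
  kinetic energy (E = ½mv²): kg·m²/s²  ✗
  power (P = W/t): kg·m²/s³  ✗
  density (ρ = m/V): kg/m³  ✗

Only momentum has units kg·m/s.

Answer: momentum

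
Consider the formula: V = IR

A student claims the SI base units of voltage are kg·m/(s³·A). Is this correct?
Units of each symbol in V = IR:
  I (current): A
  R (resistance, in ohms): kg·m²/(s³·A²)

Multiplying the contributions: [A] · [kg·m²/(s³·A²)]
Adding exponents of each base unit: kg: 1, m: 2, s: -3, A: -1
SI base units of voltage: kg·m²/(s³·A)

The claimed units kg·m/(s³·A) (exponents kg: 1, m: 1, s: -3, A: -1) do not match the derived units kg·m²/(s³·A) (exponents kg: 1, m: 2, s: -3, A: -1), so the claim is incorrect.

Answer: No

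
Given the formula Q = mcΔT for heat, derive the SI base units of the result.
Units of each symbol in Q = mcΔT:
  m (mass): kg
  c (specific heat capacity, in J/(kg·K)): m²/(s²·K)
  ΔT (temperature change): K

Multiplying the contributions: [kg] · [m²/(s²·K)] · [K]
Adding exponents of each base unit: kg: 1, m: 2, s: -2
SI base units of heat: kg·m²/s²

Answer: kg·m²/s²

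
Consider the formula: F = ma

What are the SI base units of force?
Units of each symbol in F = ma:
  m (mass): kg
  a (acceleration): m/s²

Multiplying the contributions: [kg] · [m/s²]
Adding exponents of each base unit: kg: 1, m: 1, s: -2
SI base units of force: kg·m/s²

Answer: kg·m/s²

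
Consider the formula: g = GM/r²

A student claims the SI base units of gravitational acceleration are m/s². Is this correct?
Units of each symbol in g = GM/r²:
  G (gravitational constant): m³/(kg·s²)
  M (mass): kg
  r (distance): m  → to the power 2 in the denominator, contributes 1/m²

Multiplying the contributions: [m³/(kg·s²)] · [kg] · [1/m²]
Adding exponents of each base unit: m: 1, s: -2
SI base units of gravitational acceleration: m/s²

The claimed units m/s² match the derived units, so the claim is correct.

Answer: Yes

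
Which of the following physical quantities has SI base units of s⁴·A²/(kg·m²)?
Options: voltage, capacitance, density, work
Checking the SI base units of each option:
  voltage (V = IR): kg·m²/(s³·A)  ✗
  capacitance (C = Q/V): s⁴·A²/(kg·m²)  ✓ matches
  density (ρ = m/V): kg/m³  ✗
  work (W = Fd): kg·m²/s²  ✗

Only capacitance has units s⁴·A²/(kg·m²).

Answer: capacitance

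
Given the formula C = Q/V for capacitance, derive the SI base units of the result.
Units of each symbol in C = Q/V:
  Q (charge, in coulombs): s·A
  V (voltage, in volts): kg·m²/(s³·A)  → in the denominator, contributes s³·A/(kg·m²)

Multiplying the contributions: [s·A] · [s³·A/(kg·m²)]
Adding exponents of each base unit: kg: -1, m: -2, s: 4, A: 2
SI base units of capacitance: s⁴·A²/(kg·m²)

Answer: s⁴·A²/(kg·m²)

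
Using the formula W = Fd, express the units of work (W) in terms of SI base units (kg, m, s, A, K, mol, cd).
Units of each symbol in W = Fd:
  F (force): kg·m/s²
  d (displacement): m

Multiplying the contributions: [kg·m/s²] · [m]
Adding exponents of each base unit: kg: 1, m: 2, s: -2
SI base units of work: kg·m²/s²

Answer: kg·m²/s²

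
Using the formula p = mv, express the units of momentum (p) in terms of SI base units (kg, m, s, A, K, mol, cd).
Units of each symbol in p = mv:
  m (mass): kg
  v (velocity): m/s

Multiplying the contributions: [kg] · [m/s]
Adding exponents of each base unit: kg: 1, m: 1, s: -1
SI base units of momentum: kg·m/s

Answer: kg·m/s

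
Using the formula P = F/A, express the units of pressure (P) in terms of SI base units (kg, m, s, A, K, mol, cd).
Units of each symbol in P = F/A:
  F (force): kg·m/s²
  A (area): m²  → in the denominator, contributes 1/m²

Multiplying the contributions: [kg·m/s²] · [1/m²]
Adding exponents of each base unit: kg: 1, m: -1, s: -2
SI base units of pressure: kg/(m·s²)

Answer: kg/(m·s²)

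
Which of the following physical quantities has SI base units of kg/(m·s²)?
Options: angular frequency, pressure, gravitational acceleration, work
Checking the SI base units of each option:
  angular frequency (ω = 2πf): 1/s  ✗
  pressure (P = F/A): kg/(m·s²)  ✓ matches
  gravitational acceleration (g = GM/r²): m/s²  ✗
  work (W = Fd): kg·m²/s²  ✗

Only pressure has units kg/(m·s²).

Answer: pressure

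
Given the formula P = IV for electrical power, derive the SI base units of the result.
Units of each symbol in P = IV:
  I (current): A
  V (voltage, in volts): kg·m²/(s³·A)

Multiplying the contributions: [A] · [kg·m²/(s³·A)]
Adding exponents of each base unit: kg: 1, m: 2, s: -3
SI base units of electrical power: kg·m²/s³

Answer: kg·m²/s³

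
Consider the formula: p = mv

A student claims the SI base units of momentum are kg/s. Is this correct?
Units of each symbol in p = mv:
  m (mass): kg
  v (velocity): m/s

Multiplying the contributions: [kg] · [m/s]
Adding exponents of each base unit: kg: 1, m: 1, s: -1
SI base units of momentum: kg·m/s

The claimed units kg/s (exponents kg: 1, s: -1) do not match the derived units kg·m/s (exponents kg: 1, m: 1, s: -1), so the claim is incorrect.

Answer: No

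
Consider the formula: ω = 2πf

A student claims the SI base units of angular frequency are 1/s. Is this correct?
Units of each symbol in ω = 2πf:
  f (frequency): 1/s
  The factor 2π is dimensionless.

Multiplying the contributions: [1/s]
Adding exponents of each base unit: s: -1
SI base units of angular frequency: 1/s

The claimed units 1/s match the derived units, so the claim is correct.

Answer: Yes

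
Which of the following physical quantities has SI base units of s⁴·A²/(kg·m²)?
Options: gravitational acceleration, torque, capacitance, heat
Checking the SI base units of each option:
  gravitational acceleration (g = GM/r²): m/s²  ✗
  torque (τ = Fr): kg·m²/s²  ✗
  capacitance (C = Q/V): s⁴·A²/(kg·m²)  ✓ matches
  heat (Q = mcΔT): kg·m²/s²  ✗

Only capacitance has units s⁴·A²/(kg·m²).

Answer: capacitance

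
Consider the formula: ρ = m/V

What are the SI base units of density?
Units of each symbol in ρ = m/V:
  m (mass): kg
  V (volume): m³  → in the denominator, contributes 1/m³

Multiplying the contributions: [kg] · [1/m³]
Adding exponents of each base unit: kg: 1, m: -3
SI base units of density: kg/m³

Answer: kg/m³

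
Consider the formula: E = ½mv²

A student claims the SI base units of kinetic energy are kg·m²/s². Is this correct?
Units of each symbol in E = ½mv²:
  m (mass): kg
  v (speed): m/s  → to the power 2, contributes m²/s²
  The factor ½ is dimensionless.

Multiplying the contributions: [kg] · [m²/s²]
Adding exponents of each base unit: kg: 1, m: 2, s: -2
SI base units of kinetic energy: kg·m²/s²

The claimed units kg·m²/s² match the derived units, so the claim is correct.

Answer: Yes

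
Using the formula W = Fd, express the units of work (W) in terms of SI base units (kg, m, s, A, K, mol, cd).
Units of each symbol in W = Fd:
  F (force): kg·m/s²
  d (displacement): m

Multiplying the contributions: [kg·m/s²] · [m]
Adding exponents of each base unit: kg: 1, m: 2, s: -2
SI base units of work: kg·m²/s²

Answer: kg·m²/s²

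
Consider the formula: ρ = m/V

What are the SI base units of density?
Units of each symbol in ρ = m/V:
  m (mass): kg
  V (volume): m³  → in the denominator, contributes 1/m³

Multiplying the contributions: [kg] · [1/m³]
Adding exponents of each base unit: kg: 1, m: -3
SI base units of density: kg/m³

Answer: kg/m³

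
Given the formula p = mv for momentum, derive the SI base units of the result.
Units of each symbol in p = mv:
  m (mass): kg
  v (velocity): m/s

Multiplying the contributions: [kg] · [m/s]
Adding exponents of each base unit: kg: 1, m: 1, s: -1
SI base units of momentum: kg·m/s

Answer: kg·m/s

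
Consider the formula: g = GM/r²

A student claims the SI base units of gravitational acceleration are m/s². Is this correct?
Units of each symbol in g = GM/r²:
  G (gravitational constant): m³/(kg·s²)
  M (mass): kg
  r (distance): m  → to the power 2 in the denominator, contributes 1/m²

Multiplying the contributions: [m³/(kg·s²)] · [kg] · [1/m²]
Adding exponents of each base unit: m: 1, s: -2
SI base units of gravitational acceleration: m/s²

The claimed units m/s² match the derived units, so the claim is correct.

Answer: Yes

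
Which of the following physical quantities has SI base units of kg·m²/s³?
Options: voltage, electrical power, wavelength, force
Checking the SI base units of each option:
  voltage (V = IR): kg·m²/(s³·A)  ✗
  electrical power (P = IV): kg·m²/s³  ✓ matches
  wavelength (λ = v/f): m  ✗
  force (F = ma): kg·m/s²  ✗

Only electrical power has units kg·m²/s³.

Answer: electrical power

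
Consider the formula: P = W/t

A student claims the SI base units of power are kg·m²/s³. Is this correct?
Units of each symbol in P = W/t:
  W (work): kg·m²/s²
  t (time): s  → in the denominator, contributes 1/s

Multiplying the contributions: [kg·m²/s²] · [1/s]
Adding exponents of each base unit: kg: 1, m: 2, s: -3
SI base units of power: kg·m²/s³

The claimed units kg·m²/s³ match the derived units, so the claim is correct.

Answer: Yes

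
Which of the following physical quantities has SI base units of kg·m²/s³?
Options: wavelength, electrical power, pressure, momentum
Checking the SI base units of each option:
  wavelength (λ = v/f): m  ✗
  electrical power (P = IV): kg·m²/s³  ✓ matches
  pressure (P = F/A): kg/(m·s²)  ✗
  momentum (p = mv): kg·m/s  ✗

Only electrical power has units kg·m²/s³.

Answer: electrical power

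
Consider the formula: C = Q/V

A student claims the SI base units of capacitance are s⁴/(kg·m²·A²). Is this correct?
Units of each symbol in C = Q/V:
  Q (charge, in coulombs): s·A
  V (voltage, in volts): kg·m²/(s³·A)  → in the denominator, contributes s³·A/(kg·m²)

Multiplying the contributions: [s·A] · [s³·A/(kg·m²)]
Adding exponents of each base unit: kg: -1, m: -2, s: 4, A: 2
SI base units of capacitance: s⁴·A²/(kg·m²)

The claimed units s⁴/(kg·m²·A²) (exponents kg: -1, m: -2, s: 4, A: -2) do not match the derived units s⁴·A²/(kg·m²) (exponents kg: -1, m: -2, s: 4, A: 2), so the claim is incorrect.

Answer: No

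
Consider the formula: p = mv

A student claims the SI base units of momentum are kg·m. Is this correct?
Units of each symbol in p = mv:
  m (mass): kg
  v (velocity): m/s

Multiplying the contributions: [kg] · [m/s]
Adding exponents of each base unit: kg: 1, m: 1, s: -1
SI base units of momentum: kg·m/s

The claimed units kg·m (exponents kg: 1, m: 1) do not match the derived units kg·m/s (exponents kg: 1, m: 1, s: -1), so the claim is incorrect.

Answer: No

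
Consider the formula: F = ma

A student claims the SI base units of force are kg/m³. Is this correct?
Units of each symbol in F = ma:
  m (mass): kg
  a (acceleration): m/s²

Multiplying the contributions: [kg] · [m/s²]
Adding exponents of each base unit: kg: 1, m: 1, s: -2
SI base units of force: kg·m/s²

The claimed units kg/m³ (exponents kg: 1, m: -3) do not match the derived units kg·m/s² (exponents kg: 1, m: 1, s: -2), so the claim is incorrect.

Answer: No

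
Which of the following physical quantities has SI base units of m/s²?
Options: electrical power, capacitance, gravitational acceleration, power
Checking the SI base units of each option:
  electrical power (P = IV): kg·m²/s³  ✗
  capacitance (C = Q/V): s⁴·A²/(kg·m²)  ✗
  gravitational acceleration (g = GM/r²): m/s²  ✓ matches
  power (P = W/t): kg·m²/s³  ✗

Only gravitational acceleration has units m/s².

Answer: gravitational acceleration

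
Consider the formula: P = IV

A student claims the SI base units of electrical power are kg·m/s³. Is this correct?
Units of each symbol in P = IV:
  I (current): A
  V (voltage, in volts): kg·m²/(s³·A)

Multiplying the contributions: [A] · [kg·m²/(s³·A)]
Adding exponents of each base unit: kg: 1, m: 2, s: -3
SI base units of electrical power: kg·m²/s³

The claimed units kg·m/s³ (exponents kg: 1, m: 1, s: -3) do not match the derived units kg·m²/s³ (exponents kg: 1, m: 2, s: -3), so the claim is incorrect.

Answer: No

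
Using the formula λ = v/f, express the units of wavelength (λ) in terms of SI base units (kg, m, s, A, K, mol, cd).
Units of each symbol in λ = v/f:
  v (wave speed): m/s
  f (frequency): 1/s  → in the denominator, contributes s

Multiplying the contributions: [m/s] · [s]
Adding exponents of each base unit: m: 1
SI base units of wavelength: m

Answer: m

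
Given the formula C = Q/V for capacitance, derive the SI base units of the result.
Units of each symbol in C = Q/V:
  Q (charge, in coulombs): s·A
  V (voltage, in volts): kg·m²/(s³·A)  → in the denominator, contributes s³·A/(kg·m²)

Multiplying the contributions: [s·A] · [s³·A/(kg·m²)]
Adding exponents of each base unit: kg: -1, m: -2, s: 4, A: 2
SI base units of capacitance: s⁴·A²/(kg·m²)

Answer: s⁴·A²/(kg·m²)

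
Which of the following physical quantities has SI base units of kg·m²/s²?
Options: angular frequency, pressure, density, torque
Checking the SI base units of each option:
  angular frequency (ω = 2πf): 1/s  ✗
  pressure (P = F/A): kg/(m·s²)  ✗
  density (ρ = m/V): kg/m³  ✗
  torque (τ = Fr): kg·m²/s²  ✓ matches

Only torque has units kg·m²/s².

Answer: torque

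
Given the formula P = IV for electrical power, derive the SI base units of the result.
Units of each symbol in P = IV:
  I (current): A
  V (voltage, in volts): kg·m²/(s³·A)

Multiplying the contributions: [A] · [kg·m²/(s³·A)]
Adding exponents of each base unit: kg: 1, m: 2, s: -3
SI base units of electrical power: kg·m²/s³

Answer: kg·m²/s³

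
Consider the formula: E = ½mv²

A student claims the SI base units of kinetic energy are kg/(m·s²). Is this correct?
Units of each symbol in E = ½mv²:
  m (mass): kg
  v (speed): m/s  → to the power 2, contributes m²/s²
  The factor ½ is dimensionless.

Multiplying the contributions: [kg] · [m²/s²]
Adding exponents of each base unit: kg: 1, m: 2, s: -2
SI base units of kinetic energy: kg·m²/s²

The claimed units kg/(m·s²) (exponents kg: 1, m: -1, s: -2) do not match the derived units kg·m²/s² (exponents kg: 1, m: 2, s: -2), so the claim is incorrect.

Answer: No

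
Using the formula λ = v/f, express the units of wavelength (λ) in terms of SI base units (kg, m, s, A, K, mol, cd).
Units of each symbol in λ = v/f:
  v (wave speed): m/s
  f (frequency): 1/s  → in the denominator, contributes s

Multiplying the contributions: [m/s] · [s]
Adding exponents of each base unit: m: 1
SI base units of wavelength: m

Answer: m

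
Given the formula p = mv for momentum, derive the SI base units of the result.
Units of each symbol in p = mv:
  m (mass): kg
  v (velocity): m/s

Multiplying the contributions: [kg] · [m/s]
Adding exponents of each base unit: kg: 1, m: 1, s: -1
SI base units of momentum: kg·m/s

Answer: kg·m/s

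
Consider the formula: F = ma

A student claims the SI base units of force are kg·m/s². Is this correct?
Units of each symbol in F = ma:
  m (mass): kg
  a (acceleration): m/s²

Multiplying the contributions: [kg] · [m/s²]
Adding exponents of each base unit: kg: 1, m: 1, s: -2
SI base units of force: kg·m/s²

The claimed units kg·m/s² match the derived units, so the claim is correct.

Answer: Yes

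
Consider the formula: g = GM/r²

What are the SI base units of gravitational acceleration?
Units of each symbol in g = GM/r²:
  G (gravitational constant): m³/(kg·s²)
  M (mass): kg
  r (distance): m  → to the power 2 in the denominator, contributes 1/m²

Multiplying the contributions: [m³/(kg·s²)] · [kg] · [1/m²]
Adding exponents of each base unit: m: 1, s: -2
SI base units of gravitational acceleration: m/s²

Answer: m/s²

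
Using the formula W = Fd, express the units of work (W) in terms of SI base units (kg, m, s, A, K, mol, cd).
Units of each symbol in W = Fd:
  F (force): kg·m/s²
  d (displacement): m

Multiplying the contributions: [kg·m/s²] · [m]
Adding exponents of each base unit: kg: 1, m: 2, s: -2
SI base units of work: kg·m²/s²

Answer: kg·m²/s²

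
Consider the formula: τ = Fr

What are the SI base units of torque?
Units of each symbol in τ = Fr:
  F (force): kg·m/s²
  r (lever arm): m

Multiplying the contributions: [kg·m/s²] · [m]
Adding exponents of each base unit: kg: 1, m: 2, s: -2
SI base units of torque: kg·m²/s²

Answer: kg·m²/s²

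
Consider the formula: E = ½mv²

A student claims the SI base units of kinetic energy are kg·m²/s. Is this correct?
Units of each symbol in E = ½mv²:
  m (mass): kg
  v (speed): m/s  → to the power 2, contributes m²/s²
  The factor ½ is dimensionless.

Multiplying the contributions: [kg] · [m²/s²]
Adding exponents of each base unit: kg: 1, m: 2, s: -2
SI base units of kinetic energy: kg·m²/s²

The claimed units kg·m²/s (exponents kg: 1, m: 2, s: -1) do not match the derived units kg·m²/s² (exponents kg: 1, m: 2, s: -2), so the claim is incorrect.

Answer: No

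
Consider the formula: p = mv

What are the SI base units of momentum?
Units of each symbol in p = mv:
  m (mass): kg
  v (velocity): m/s

Multiplying the contributions: [kg] · [m/s]
Adding exponents of each base unit: kg: 1, m: 1, s: -1
SI base units of momentum: kg·m/s

Answer: kg·m/s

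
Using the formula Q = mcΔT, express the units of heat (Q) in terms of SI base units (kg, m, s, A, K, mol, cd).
Units of each symbol in Q = mcΔT:
  m (mass): kg
  c (specific heat capacity, in J/(kg·K)): m²/(s²·K)
  ΔT (temperature change): K

Multiplying the contributions: [kg] · [m²/(s²·K)] · [K]
Adding exponents of each base unit: kg: 1, m: 2, s: -2
SI base units of heat: kg·m²/s²

Answer: kg·m²/s²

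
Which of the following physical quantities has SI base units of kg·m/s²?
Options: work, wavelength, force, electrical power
Checking the SI base units of each option:
  work (W = Fd): kg·m²/s²  ✗
  wavelength (λ = v/f): m  ✗
  force (F = ma): kg·m/s²  ✓ matches
  electrical power (P = IV): kg·m²/s³  ✗

Only force has units kg·m/s².

Answer: force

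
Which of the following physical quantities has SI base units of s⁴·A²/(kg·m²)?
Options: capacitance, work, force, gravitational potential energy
Checking the SI base units of each option:
  capacitance (C = Q/V): s⁴·A²/(kg·m²)  ✓ matches
  work (W = Fd): kg·m²/s²  ✗
  force (F = ma): kg·m/s²  ✗
  gravitational potential energy (U = -GMm/r): kg·m²/s²  ✗

Only capacitance has units s⁴·A²/(kg·m²).

Answer: capacitance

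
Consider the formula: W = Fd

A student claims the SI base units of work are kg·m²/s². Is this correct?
Units of each symbol in W = Fd:
  F (force): kg·m/s²
  d (displacement): m

Multiplying the contributions: [kg·m/s²] · [m]
Adding exponents of each base unit: kg: 1, m: 2, s: -2
SI base units of work: kg·m²/s²

The claimed units kg·m²/s² match the derived units, so the claim is correct.

Answer: Yes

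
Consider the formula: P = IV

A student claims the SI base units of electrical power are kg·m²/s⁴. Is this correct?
Units of each symbol in P = IV:
  I (current): A
  V (voltage, in volts): kg·m²/(s³·A)

Multiplying the contributions: [A] · [kg·m²/(s³·A)]
Adding exponents of each base unit: kg: 1, m: 2, s: -3
SI base units of electrical power: kg·m²/s³

The claimed units kg·m²/s⁴ (exponents kg: 1, m: 2, s: -4) do not match the derived units kg·m²/s³ (exponents kg: 1, m: 2, s: -3), so the claim is incorrect.

Answer: No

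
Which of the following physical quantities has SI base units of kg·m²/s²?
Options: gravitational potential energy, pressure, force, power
Checking the SI base units of each option:
  gravitational potential energy (U = -GMm/r): kg·m²/s²  ✓ matches
  pressure (P = F/A): kg/(m·s²)  ✗
  force (F = ma): kg·m/s²  ✗
  power (P = W/t): kg·m²/s³  ✗

Only gravitational potential energy has units kg·m²/s².

Answer: gravitational potential energy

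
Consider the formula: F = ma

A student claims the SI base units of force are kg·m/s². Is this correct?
Units of each symbol in F = ma:
  m (mass): kg
  a (acceleration): m/s²

Multiplying the contributions: [kg] · [m/s²]
Adding exponents of each base unit: kg: 1, m: 1, s: -2
SI base units of force: kg·m/s²

The claimed units kg·m/s² match the derived units, so the claim is correct.

Answer: Yes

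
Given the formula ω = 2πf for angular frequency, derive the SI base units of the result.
Units of each symbol in ω = 2πf:
  f (frequency): 1/s
  The factor 2π is dimensionless.

Multiplying the contributions: [1/s]
Adding exponents of each base unit: s: -1
SI base units of angular frequency: 1/s

Answer: 1/s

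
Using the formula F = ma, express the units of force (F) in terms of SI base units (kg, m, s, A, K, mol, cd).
Units of each symbol in F = ma:
  m (mass): kg
  a (acceleration): m/s²

Multiplying the contributions: [kg] · [m/s²]
Adding exponents of each base unit: kg: 1, m: 1, s: -2
SI base units of force: kg·m/s²

Answer: kg·m/s²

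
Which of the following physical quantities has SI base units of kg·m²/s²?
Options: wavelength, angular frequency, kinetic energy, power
Checking the SI base units of each option:
  wavelength (λ = v/f): m  ✗
  angular frequency (ω = 2πf): 1/s  ✗
  kinetic energy (E = ½mv²): kg·m²/s²  ✓ matches
  power (P = W/t): kg·m²/s³  ✗

Only kinetic energy has units kg·m²/s².

Answer: kinetic energy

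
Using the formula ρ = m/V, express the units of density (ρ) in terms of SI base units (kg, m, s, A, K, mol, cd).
Units of each symbol in ρ = m/V:
  m (mass): kg
  V (volume): m³  → in the denominator, contributes 1/m³

Multiplying the contributions: [kg] · [1/m³]
Adding exponents of each base unit: kg: 1, m: -3
SI base units of density: kg/m³

Answer: kg/m³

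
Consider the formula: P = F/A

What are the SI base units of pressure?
Units of each symbol in P = F/A:
  F (force): kg·m/s²
  A (area): m²  → in the denominator, contributes 1/m²

Multiplying the contributions: [kg·m/s²] · [1/m²]
Adding exponents of each base unit: kg: 1, m: -1, s: -2
SI base units of pressure: kg/(m·s²)

Answer: kg/(m·s²)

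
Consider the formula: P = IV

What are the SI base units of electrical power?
Units of each symbol in P = IV:
  I (current): A
  V (voltage, in volts): kg·m²/(s³·A)

Multiplying the contributions: [A] · [kg·m²/(s³·A)]
Adding exponents of each base unit: kg: 1, m: 2, s: -3
SI base units of electrical power: kg·m²/s³

Answer: kg·m²/s³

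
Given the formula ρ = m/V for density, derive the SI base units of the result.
Units of each symbol in ρ = m/V:
  m (mass): kg
  V (volume): m³  → in the denominator, contributes 1/m³

Multiplying the contributions: [kg] · [1/m³]
Adding exponents of each base unit: kg: 1, m: -3
SI base units of density: kg/m³

Answer: kg/m³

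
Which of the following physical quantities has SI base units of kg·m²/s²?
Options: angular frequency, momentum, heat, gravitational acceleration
Checking the SI base units of each option:
  angular frequency (ω = 2πf): 1/s  ✗
  momentum (p = mv): kg·m/s  ✗
  heat (Q = mcΔT): kg·m²/s²  ✓ matches
  gravitational acceleration (g = GM/r²): m/s²  ✗

Only heat has units kg·m²/s².

Answer: heat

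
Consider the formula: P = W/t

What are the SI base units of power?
Units of each symbol in P = W/t:
  W (work): kg·m²/s²
  t (time): s  → in the denominator, contributes 1/s

Multiplying the contributions: [kg·m²/s²] · [1/s]
Adding exponents of each base unit: kg: 1, m: 2, s: -3
SI base units of power: kg·m²/s³

Answer: kg·m²/s³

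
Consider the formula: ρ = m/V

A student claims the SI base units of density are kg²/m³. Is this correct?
Units of each symbol in ρ = m/V:
  m (mass): kg
  V (volume): m³  → in the denominator, contributes 1/m³

Multiplying the contributions: [kg] · [1/m³]
Adding exponents of each base unit: kg: 1, m: -3
SI base units of density: kg/m³

The claimed units kg²/m³ (exponents kg: 2, m: -3) do not match the derived units kg/m³ (exponents kg: 1, m: -3), so the claim is incorrect.

Answer: No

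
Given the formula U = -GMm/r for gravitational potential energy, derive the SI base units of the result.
Units of each symbol in U = -GMm/r:
  G (gravitational constant): m³/(kg·s²)
  M (mass): kg
  m (mass): kg
  r (distance): m  → in the denominator, contributes 1/m
  The minus sign does not affect the units.

Multiplying the contributions: [m³/(kg·s²)] · [kg] · [kg] · [1/m]
Adding exponents of each base unit: kg: 1, m: 2, s: -2
SI base units of gravitational potential energy: kg·m²/s²

Answer: kg·m²/s²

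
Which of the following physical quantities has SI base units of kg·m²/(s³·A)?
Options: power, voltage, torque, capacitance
Checking the SI base units of each option:
  power (P = W/t): kg·m²/s³  ✗
  voltage (V = IR): kg·m²/(s³·A)  ✓ matches
  torque (τ = Fr): kg·m²/s²  ✗
  capacitance (C = Q/V): s⁴·A²/(kg·m²)  ✗

Only voltage has units kg·m²/(s³·A).

Answer: voltage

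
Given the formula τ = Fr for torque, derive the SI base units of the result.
Units of each symbol in τ = Fr:
  F (force): kg·m/s²
  r (lever arm): m

Multiplying the contributions: [kg·m/s²] · [m]
Adding exponents of each base unit: kg: 1, m: 2, s: -2
SI base units of torque: kg·m²/s²

Answer: kg·m²/s²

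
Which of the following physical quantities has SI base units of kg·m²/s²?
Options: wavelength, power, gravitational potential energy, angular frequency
Checking the SI base units of each option:
  wavelength (λ = v/f): m  ✗
  power (P = W/t): kg·m²/s³  ✗
  gravitational potential energy (U = -GMm/r): kg·m²/s²  ✓ matches
  angular frequency (ω = 2πf): 1/s  ✗

Only gravitational potential energy has units kg·m²/s².

Answer: gravitational potential energy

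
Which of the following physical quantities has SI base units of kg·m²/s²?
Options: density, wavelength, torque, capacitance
Checking the SI base units of each option:
  density (ρ = m/V): kg/m³  ✗
  wavelength (λ = v/f): m  ✗
  torque (τ = Fr): kg·m²/s²  ✓ matches
  capacitance (C = Q/V): s⁴·A²/(kg·m²)  ✗

Only torque has units kg·m²/s².

Answer: torque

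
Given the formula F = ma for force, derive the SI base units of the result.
Units of each symbol in F = ma:
  m (mass): kg
  a (acceleration): m/s²

Multiplying the contributions: [kg] · [m/s²]
Adding exponents of each base unit: kg: 1, m: 1, s: -2
SI base units of force: kg·m/s²

Answer: kg·m/s²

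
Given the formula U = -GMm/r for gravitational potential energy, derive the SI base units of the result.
Units of each symbol in U = -GMm/r:
  G (gravitational constant): m³/(kg·s²)
  M (mass): kg
  m (mass): kg
  r (distance): m  → in the denominator, contributes 1/m
  The minus sign does not affect the units.

Multiplying the contributions: [m³/(kg·s²)] · [kg] · [kg] · [1/m]
Adding exponents of each base unit: kg: 1, m: 2, s: -2
SI base units of gravitational potential energy: kg·m²/s²

Answer: kg·m²/s²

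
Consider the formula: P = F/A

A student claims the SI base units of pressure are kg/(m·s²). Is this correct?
Units of each symbol in P = F/A:
  F (force): kg·m/s²
  A (area): m²  → in the denominator, contributes 1/m²

Multiplying the contributions: [kg·m/s²] · [1/m²]
Adding exponents of each base unit: kg: 1, m: -1, s: -2
SI base units of pressure: kg/(m·s²)

The claimed units kg/(m·s²) match the derived units, so the claim is correct.

Answer: Yes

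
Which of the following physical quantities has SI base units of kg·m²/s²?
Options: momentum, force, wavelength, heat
Checking the SI base units of each option:
  momentum (p = mv): kg·m/s  ✗
  force (F = ma): kg·m/s²  ✗
  wavelength (λ = v/f): m  ✗
  heat (Q = mcΔT): kg·m²/s²  ✓ matches

Only heat has units kg·m²/s².

Answer: heat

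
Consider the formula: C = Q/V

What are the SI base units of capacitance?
Units of each symbol in C = Q/V:
  Q (charge, in coulombs): s·A
  V (voltage, in volts): kg·m²/(s³·A)  → in the denominator, contributes s³·A/(kg·m²)

Multiplying the contributions: [s·A] · [s³·A/(kg·m²)]
Adding exponents of each base unit: kg: -1, m: -2, s: 4, A: 2
SI base units of capacitance: s⁴·A²/(kg·m²)

Answer: s⁴·A²/(kg·m²)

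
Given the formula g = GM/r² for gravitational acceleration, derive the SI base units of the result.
Units of each symbol in g = GM/r²:
  G (gravitational constant): m³/(kg·s²)
  M (mass): kg
  r (distance): m  → to the power 2 in the denominator, contributes 1/m²

Multiplying the contributions: [m³/(kg·s²)] · [kg] · [1/m²]
Adding exponents of each base unit: m: 1, s: -2
SI base units of gravitational acceleration: m/s²

Answer: m/s²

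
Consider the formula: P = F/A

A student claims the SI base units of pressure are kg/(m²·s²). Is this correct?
Units of each symbol in P = F/A:
  F (force): kg·m/s²
  A (area): m²  → in the denominator, contributes 1/m²

Multiplying the contributions: [kg·m/s²] · [1/m²]
Adding exponents of each base unit: kg: 1, m: -1, s: -2
SI base units of pressure: kg/(m·s²)

The claimed units kg/(m²·s²) (exponents kg: 1, m: -2, s: -2) do not match the derived units kg/(m·s²) (exponents kg: 1, m: -1, s: -2), so the claim is incorrect.

Answer: No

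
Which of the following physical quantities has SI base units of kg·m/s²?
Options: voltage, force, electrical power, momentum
Checking the SI base units of each option:
  voltage (V = IR): kg·m²/(s³·A)  ✗
  force (F = ma): kg·m/s²  ✓ matches
  electrical power (P = IV): kg·m²/s³  ✗
  momentum (p = mv): kg·m/s  ✗

Only force has units kg·m/s².

Answer: force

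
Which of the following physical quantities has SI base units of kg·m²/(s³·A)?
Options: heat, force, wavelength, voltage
Checking the SI base units of each option:
  heat (Q = mcΔT): kg·m²/s²  ✗
  force (F = ma): kg·m/s²  ✗
  wavelength (λ = v/f): m  ✗
  voltage (V = IR): kg·m²/(s³·A)  ✓ matches

Only voltage has units kg·m²/(s³·A).

Answer: voltage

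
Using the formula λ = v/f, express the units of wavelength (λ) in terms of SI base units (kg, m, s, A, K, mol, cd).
Units of each symbol in λ = v/f:
  v (wave speed): m/s
  f (frequency): 1/s  → in the denominator, contributes s

Multiplying the contributions: [m/s] · [s]
Adding exponents of each base unit: m: 1
SI base units of wavelength: m

Answer: m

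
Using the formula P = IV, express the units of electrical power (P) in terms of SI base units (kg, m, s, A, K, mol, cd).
Units of each symbol in P = IV:
  I (current): A
  V (voltage, in volts): kg·m²/(s³·A)

Multiplying the contributions: [A] · [kg·m²/(s³·A)]
Adding exponents of each base unit: kg: 1, m: 2, s: -3
SI base units of electrical power: kg·m²/s³

Answer: kg·m²/s³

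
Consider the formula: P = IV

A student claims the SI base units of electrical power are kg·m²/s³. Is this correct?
Units of each symbol in P = IV:
  I (current): A
  V (voltage, in volts): kg·m²/(s³·A)

Multiplying the contributions: [A] · [kg·m²/(s³·A)]
Adding exponents of each base unit: kg: 1, m: 2, s: -3
SI base units of electrical power: kg·m²/s³

The claimed units kg·m²/s³ match the derived units, so the claim is correct.

Answer: Yes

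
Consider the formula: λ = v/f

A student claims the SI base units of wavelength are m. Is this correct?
Units of each symbol in λ = v/f:
  v (wave speed): m/s
  f (frequency): 1/s  → in the denominator, contributes s

Multiplying the contributions: [m/s] · [s]
Adding exponents of each base unit: m: 1
SI base units of wavelength: m

The claimed units m match the derived units, so the claim is correct.

Answer: Yes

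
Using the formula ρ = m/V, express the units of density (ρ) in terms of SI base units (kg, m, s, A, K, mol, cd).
Units of each symbol in ρ = m/V:
  m (mass): kg
  V (volume): m³  → in the denominator, contributes 1/m³

Multiplying the contributions: [kg] · [1/m³]
Adding exponents of each base unit: kg: 1, m: -3
SI base units of density: kg/m³

Answer: kg/m³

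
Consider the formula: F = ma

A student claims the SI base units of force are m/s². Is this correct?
Units of each symbol in F = ma:
  m (mass): kg
  a (acceleration): m/s²

Multiplying the contributions: [kg] · [m/s²]
Adding exponents of each base unit: kg: 1, m: 1, s: -2
SI base units of force: kg·m/s²

The claimed units m/s² (exponents m: 1, s: -2) do not match the derived units kg·m/s² (exponents kg: 1, m: 1, s: -2), so the claim is incorrect.

Answer: No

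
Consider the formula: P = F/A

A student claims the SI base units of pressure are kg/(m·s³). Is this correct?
Units of each symbol in P = F/A:
  F (force): kg·m/s²
  A (area): m²  → in the denominator, contributes 1/m²

Multiplying the contributions: [kg·m/s²] · [1/m²]
Adding exponents of each base unit: kg: 1, m: -1, s: -2
SI base units of pressure: kg/(m·s²)

The claimed units kg/(m·s³) (exponents kg: 1, m: -1, s: -3) do not match the derived units kg/(m·s²) (exponents kg: 1, m: -1, s: -2), so the claim is incorrect.

Answer: No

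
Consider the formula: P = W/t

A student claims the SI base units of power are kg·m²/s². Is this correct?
Units of each symbol in P = W/t:
  W (work): kg·m²/s²
  t (time): s  → in the denominator, contributes 1/s

Multiplying the contributions: [kg·m²/s²] · [1/s]
Adding exponents of each base unit: kg: 1, m: 2, s: -3
SI base units of power: kg·m²/s³

The claimed units kg·m²/s² (exponents kg: 1, m: 2, s: -2) do not match the derived units kg·m²/s³ (exponents kg: 1, m: 2, s: -3), so the claim is incorrect.

Answer: No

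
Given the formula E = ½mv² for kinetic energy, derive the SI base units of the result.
Units of each symbol in E = ½mv²:
  m (mass): kg
  v (speed): m/s  → to the power 2, contributes m²/s²
  The factor ½ is dimensionless.

Multiplying the contributions: [kg] · [m²/s²]
Adding exponents of each base unit: kg: 1, m: 2, s: -2
SI base units of kinetic energy: kg·m²/s²

Answer: kg·m²/s²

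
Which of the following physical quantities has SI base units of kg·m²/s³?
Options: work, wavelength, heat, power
Checking the SI base units of each option:
  work (W = Fd): kg·m²/s²  ✗
  wavelength (λ = v/f): m  ✗
  heat (Q = mcΔT): kg·m²/s²  ✗
  power (P = W/t): kg·m²/s³  ✓ matches

Only power has units kg·m²/s³.

Answer: power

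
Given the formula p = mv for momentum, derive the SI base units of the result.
Units of each symbol in p = mv:
  m (mass): kg
  v (velocity): m/s

Multiplying the contributions: [kg] · [m/s]
Adding exponents of each base unit: kg: 1, m: 1, s: -1
SI base units of momentum: kg·m/s

Answer: kg·m/s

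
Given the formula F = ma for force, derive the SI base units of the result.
Units of each symbol in F = ma:
  m (mass): kg
  a (acceleration): m/s²

Multiplying the contributions: [kg] · [m/s²]
Adding exponents of each base unit: kg: 1, m: 1, s: -2
SI base units of force: kg·m/s²

Answer: kg·m/s²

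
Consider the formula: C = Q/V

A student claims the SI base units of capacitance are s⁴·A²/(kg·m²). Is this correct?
Units of each symbol in C = Q/V:
  Q (charge, in coulombs): s·A
  V (voltage, in volts): kg·m²/(s³·A)  → in the denominator, contributes s³·A/(kg·m²)

Multiplying the contributions: [s·A] · [s³·A/(kg·m²)]
Adding exponents of each base unit: kg: -1, m: -2, s: 4, A: 2
SI base units of capacitance: s⁴·A²/(kg·m²)

The claimed units s⁴·A²/(kg·m²) match the derived units, so the claim is correct.

Answer: Yes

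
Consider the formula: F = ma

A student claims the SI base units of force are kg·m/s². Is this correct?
Units of each symbol in F = ma:
  m (mass): kg
  a (acceleration): m/s²

Multiplying the contributions: [kg] · [m/s²]
Adding exponents of each base unit: kg: 1, m: 1, s: -2
SI base units of force: kg·m/s²

The claimed units kg·m/s² match the derived units, so the claim is correct.

Answer: Yes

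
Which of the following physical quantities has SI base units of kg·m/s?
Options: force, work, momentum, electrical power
Checking the SI base units of each option:
  force (F = ma): kg·m/s²  ✗
  work (W = Fd): kg·m²/s²  ✗
  momentum (p = mv): kg·m/s  ✓ matches
  electrical power (P = IV): kg·m²/s³  ✗

Only momentum has units kg·m/s.

Answer: momentum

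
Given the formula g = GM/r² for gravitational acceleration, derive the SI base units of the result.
Units of each symbol in g = GM/r²:
  G (gravitational constant): m³/(kg·s²)
  M (mass): kg
  r (distance): m  → to the power 2 in the denominator, contributes 1/m²

Multiplying the contributions: [m³/(kg·s²)] · [kg] · [1/m²]
Adding exponents of each base unit: m: 1, s: -2
SI base units of gravitational acceleration: m/s²

Answer: m/s²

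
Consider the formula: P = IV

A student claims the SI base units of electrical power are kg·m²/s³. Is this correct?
Units of each symbol in P = IV:
  I (current): A
  V (voltage, in volts): kg·m²/(s³·A)

Multiplying the contributions: [A] · [kg·m²/(s³·A)]
Adding exponents of each base unit: kg: 1, m: 2, s: -3
SI base units of electrical power: kg·m²/s³

The claimed units kg·m²/s³ match the derived units, so the claim is correct.

Answer: Yes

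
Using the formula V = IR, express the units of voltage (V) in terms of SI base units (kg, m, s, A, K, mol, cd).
Units of each symbol in V = IR:
  I (current): A
  R (resistance, in ohms): kg·m²/(s³·A²)

Multiplying the contributions: [A] · [kg·m²/(s³·A²)]
Adding exponents of each base unit: kg: 1, m: 2, s: -3, A: -1
SI base units of voltage: kg·m²/(s³·A)

Answer: kg·m²/(s³·A)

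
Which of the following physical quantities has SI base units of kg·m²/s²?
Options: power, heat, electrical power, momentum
Checking the SI base units of each option:
  power (P = W/t): kg·m²/s³  ✗
  heat (Q = mcΔT): kg·m²/s²  ✓ matches
  electrical power (P = IV): kg·m²/s³  ✗
  momentum (p = mv): kg·m/s  ✗

Only heat has units kg·m²/s².

Answer: heat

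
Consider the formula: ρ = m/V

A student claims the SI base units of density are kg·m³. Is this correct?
Units of each symbol in ρ = m/V:
  m (mass): kg
  V (volume): m³  → in the denominator, contributes 1/m³

Multiplying the contributions: [kg] · [1/m³]
Adding exponents of each base unit: kg: 1, m: -3
SI base units of density: kg/m³

The claimed units kg·m³ (exponents kg: 1, m: 3) do not match the derived units kg/m³ (exponents kg: 1, m: -3), so the claim is incorrect.

Answer: No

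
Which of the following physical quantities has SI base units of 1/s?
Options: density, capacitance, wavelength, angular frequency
Checking the SI base units of each option:
  density (ρ = m/V): kg/m³  ✗
  capacitance (C = Q/V): s⁴·A²/(kg·m²)  ✗
  wavelength (λ = v/f): m  ✗
  angular frequency (ω = 2πf): 1/s  ✓ matches

Only angular frequency has units 1/s.

Answer: angular frequency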